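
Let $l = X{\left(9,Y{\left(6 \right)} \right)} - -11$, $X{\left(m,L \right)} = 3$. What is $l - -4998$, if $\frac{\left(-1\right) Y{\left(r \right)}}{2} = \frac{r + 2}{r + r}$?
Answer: $5012$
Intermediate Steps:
$Y{\left(r \right)} = - \frac{2 + r}{r}$ ($Y{\left(r \right)} = - 2 \frac{r + 2}{r + r} = - 2 \frac{2 + r}{2 r} = - \frac{2 + r}{r}$)
$l = 14$ ($l = 3 - -11 = 3 + 11 = 14$)
$l - -4998 = 14 - -4998 = 14 + 4998 = 5012$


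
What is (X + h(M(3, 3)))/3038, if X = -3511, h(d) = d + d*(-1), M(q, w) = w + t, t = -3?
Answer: -3511/3038 ≈ -1.1557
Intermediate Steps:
M(q, w) = -3 + w (M(q, w) = w - 3 = -3 + w)
h(d) = 0 (h(d) = d - d = 0)
(X + h(M(3, 3)))/3038 = (-3511 + 0)/3038 = -3511*1/3038 = -3511/3038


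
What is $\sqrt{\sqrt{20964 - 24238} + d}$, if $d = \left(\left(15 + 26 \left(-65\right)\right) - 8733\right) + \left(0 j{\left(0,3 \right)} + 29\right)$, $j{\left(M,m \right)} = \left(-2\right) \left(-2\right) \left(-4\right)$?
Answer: $\sqrt{-10379 + i \sqrt{3274}} \approx 0.2808 + 101.88 i$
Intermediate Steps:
$j{\left(M,m \right)} = -16$ ($j{\left(M,m \right)} = 4 \left(-4\right) = -16$)
$d = -10379$ ($d = \left(\left(15 + 26 \left(-65\right)\right) - 8733\right) + \left(0 \left(-16\right) + 29\right) = \left(\left(15 - 1690\right) - 8733\right) + \left(0 + 29\right) = \left(-1675 - 8733\right) + 29 = -10408 + 29 = -10379$)
$\sqrt{\sqrt{20964 - 24238} + d} = \sqrt{\sqrt{20964 - 24238} - 10379} = \sqrt{\sqrt{-3274} - 10379} = \sqrt{i \sqrt{3274} - 10379} = \sqrt{-10379 + i \sqrt{3274}}$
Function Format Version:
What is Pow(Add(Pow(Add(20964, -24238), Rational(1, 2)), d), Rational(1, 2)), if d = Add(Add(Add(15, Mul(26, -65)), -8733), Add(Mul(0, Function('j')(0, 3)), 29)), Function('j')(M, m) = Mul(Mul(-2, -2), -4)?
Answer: Pow(Add(-10379, Mul(I, Pow(3274, Rational(1, 2)))), Rational(1, 2)) ≈ Add(0.2808, Mul(101.88, I))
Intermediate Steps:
Function('j')(M, m) = -16 (Function('j')(M, m) = Mul(4, -4) = -16)
d = -10379 (d = Add(Add(Add(15, Mul(26, -65)), -8733), Add(Mul(0, -16), 29)) = Add(Add(Add(15, -1690), -8733), Add(0, 29)) = Add(Add(-1675, -8733), 29) = Add(-10408, 29) = -10379)
Pow(Add(Pow(Add(20964, -24238), Rational(1, 2)), d), Rational(1, 2)) = Pow(Add(Pow(Add(20964, -24238), Rational(1, 2)), -10379), Rational(1, 2)) = Pow(Add(Pow(-3274, Rational(1, 2)), -10379), Rational(1, 2)) = Pow(Add(Mul(I, Pow(3274, Rational(1, 2))), -10379), Rational(1, 2)) = Pow(Add(-10379, Mul(I, Pow(3274, Rational(1, 2)))), Rational(1, 2))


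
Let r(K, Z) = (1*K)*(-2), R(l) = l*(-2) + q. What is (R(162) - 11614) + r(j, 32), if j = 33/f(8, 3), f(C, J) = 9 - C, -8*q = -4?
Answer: -24007/2 ≈ -12004.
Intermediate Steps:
q = ½ (q = -⅛*(-4) = ½ ≈ 0.50000)
R(l) = ½ - 2*l (R(l) = l*(-2) + ½ = -2*l + ½ = ½ - 2*l)
j = 33 (j = 33/(9 - 1*8) = 33/(9 - 8) = 33/1 = 33*1 = 33)
r(K, Z) = -2*K (r(K, Z) = K*(-2) = -2*K)
(R(162) - 11614) + r(j, 32) = ((½ - 2*162) - 11614) - 2*33 = ((½ - 324) - 11614) - 66 = (-647/2 - 11614) - 66 = -23875/2 - 66 = -24007/2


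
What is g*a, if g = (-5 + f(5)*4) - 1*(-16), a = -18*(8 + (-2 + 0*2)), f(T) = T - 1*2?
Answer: -2484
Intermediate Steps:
f(T) = -2 + T (f(T) = T - 2 = -2 + T)
a = -108 (a = -18*(8 + (-2 + 0)) = -18*(8 - 2) = -18*6 = -108)
g = 23 (g = (-5 + (-2 + 5)*4) - 1*(-16) = (-5 + 3*4) + 16 = (-5 + 12) + 16 = 7 + 16 = 23)
g*a = 23*(-108) = -2484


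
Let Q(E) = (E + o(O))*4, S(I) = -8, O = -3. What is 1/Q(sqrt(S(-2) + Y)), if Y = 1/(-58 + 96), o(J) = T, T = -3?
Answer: -19/430 - I*sqrt(11514)/2580 ≈ -0.044186 - 0.04159*I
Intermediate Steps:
o(J) = -3
Y = 1/38 ≈ 0.026316
Q(E) = -12 + 4*E (Q(E) = (E - 3)*4 = (-3 + E)*4 = -12 + 4*E)
1/Q(sqrt(S(-2) + Y)) = 1/(-12 + 4*sqrt(-8 + 1/38)) = 1/(-12 + 4*sqrt(-303/38)) = 1/(-12 + 4*(I*sqrt(11514)/38)) = 1/(-12 + 2*I*sqrt(11514)/19)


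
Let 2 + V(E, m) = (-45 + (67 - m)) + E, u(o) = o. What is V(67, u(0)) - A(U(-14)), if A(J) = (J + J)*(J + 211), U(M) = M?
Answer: 5603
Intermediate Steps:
V(E, m) = 20 + E - m (V(E, m) = -2 + ((-45 + (67 - m)) + E) = -2 + ((22 - m) + E) = -2 + (22 + E - m) = 20 + E - m)
A(J) = 2*J*(211 + J) (A(J) = (2*J)*(211 + J) = 2*J*(211 + J))
V(67, u(0)) - A(U(-14)) = (20 + 67 - 1*0) - 2*(-14)*(211 - 14) = (20 + 67 + 0) - 2*(-14)*197 = 87 - 1*(-5516) = 87 + 5516 = 5603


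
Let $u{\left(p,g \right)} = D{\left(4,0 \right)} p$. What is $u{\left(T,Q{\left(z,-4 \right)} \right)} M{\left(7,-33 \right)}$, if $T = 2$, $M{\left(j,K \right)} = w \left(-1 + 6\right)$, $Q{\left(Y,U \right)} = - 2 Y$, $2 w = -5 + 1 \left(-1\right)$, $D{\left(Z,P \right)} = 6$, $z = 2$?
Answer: $-180$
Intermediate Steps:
$w = -3$ ($w = \frac{-5 + 1 \left(-1\right)}{2} = \frac{-5 - 1}{2} = \frac{1}{2} \left(-6\right) = -3$)
$M{\left(j,K \right)} = -15$ ($M{\left(j,K \right)} = - 3 \left(-1 + 6\right) = \left(-3\right) 5 = -15$)
$u{\left(p,g \right)} = 6 p$
$u{\left(T,Q{\left(z,-4 \right)} \right)} M{\left(7,-33 \right)} = 6 \cdot 2 \left(-15\right) = 12 \left(-15\right) = -180$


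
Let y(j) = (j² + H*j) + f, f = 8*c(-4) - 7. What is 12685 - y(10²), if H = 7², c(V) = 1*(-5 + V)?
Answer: -2136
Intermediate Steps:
c(V) = -5 + V
H = 49
f = -79 (f = 8*(-5 - 4) - 7 = 8*(-9) - 7 = -72 - 7 = -79)
y(j) = -79 + j² + 49*j (y(j) = (j² + 49*j) - 79 = -79 + j² + 49*j)
12685 - y(10²) = 12685 - (-79 + (10²)² + 49*10²) = 12685 - (-79 + 100² + 49*100) = 12685 - (-79 + 10000 + 4900) = 12685 - 1*14821 = 12685 - 14821 = -2136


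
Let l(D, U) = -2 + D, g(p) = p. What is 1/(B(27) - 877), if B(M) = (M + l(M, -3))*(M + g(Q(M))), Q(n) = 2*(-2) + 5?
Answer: 1/579 ≈ 0.0017271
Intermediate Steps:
Q(n) = 1 (Q(n) = -4 + 5 = 1)
B(M) = (1 + M)*(-2 + 2*M) (B(M) = (M + (-2 + M))*(M + 1) = (-2 + 2*M)*(1 + M) = (1 + M)*(-2 + 2*M))
1/(B(27) - 877) = 1/((-2 + 2*27²) - 877) = 1/((-2 + 2*729) - 877) = 1/((-2 + 1458) - 877) = 1/(1456 - 877) = 1/579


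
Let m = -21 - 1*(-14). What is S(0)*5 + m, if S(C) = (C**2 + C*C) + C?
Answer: -7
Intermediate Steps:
S(C) = C + 2*C**2 (S(C) = (C**2 + C**2) + C = 2*C**2 + C = C + 2*C**2)
m = -7 (m = -21 + 14 = -7)
S(0)*5 + m = (0*(1 + 2*0))*5 - 7 = (0*(1 + 0))*5 - 7 = (0*1)*5 - 7 = 0*5 - 7 = 0 - 7 = -7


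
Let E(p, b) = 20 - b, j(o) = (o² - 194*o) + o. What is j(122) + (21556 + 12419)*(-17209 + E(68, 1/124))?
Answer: -72416646163/124 ≈ -5.8401e+8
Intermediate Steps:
j(o) = o² - 193*o
j(122) + (21556 + 12419)*(-17209 + E(68, 1/124)) = 122*(-193 + 122) + (21556 + 12419)*(-17209 + (20 - 1/124)) = 122*(-71) + 33975*(-17209 + (20 - 1*1/124)) = -8662 + 33975*(-17209 + (20 - 1/124)) = -8662 + 33975*(-17209 + 2479/124) = -8662 + 33975*(-2131437/124) = -8662 - 72415572075/124 = -72416646163/124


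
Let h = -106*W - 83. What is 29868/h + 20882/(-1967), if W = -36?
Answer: -19202150/7342811 ≈ -2.6151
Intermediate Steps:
h = 3733 (h = -106*(-36) - 83 = 3816 - 83 = 3733)
29868/h + 20882/(-1967) = 29868/3733 + 20882/(-1967) = 29868*(1/3733) + 20882*(-1/1967) = 29868/3733 - 20882/1967 = -19202150/7342811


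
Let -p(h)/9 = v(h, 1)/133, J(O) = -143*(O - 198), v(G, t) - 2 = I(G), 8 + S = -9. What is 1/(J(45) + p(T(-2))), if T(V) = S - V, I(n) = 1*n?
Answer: 133/2910024 ≈ 4.5704e-5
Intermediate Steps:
S = -17 (S = -8 - 9 = -17)
I(n) = n
T(V) = -17 - V
v(G, t) = 2 + G
J(O) = 28314 - 143*O (J(O) = -143*(-198 + O) = 28314 - 143*O)
p(h) = -18/133 - 9*h/133 (p(h) = -9*(2 + h)/133 = -9*(2/133 + h/133) = -18/133 - 9*h/133)
1/(J(45) + p(T(-2))) = 1/((28314 - 143*45) + (-18/133 - 9*(-17 - 1*(-2))/133)) = 1/((28314 - 6435) + (-18/133 - 9*(-17 + 2)/133)) = 1/(21879 + (-18/133 - 9/133*(-15))) = 1/(21879 + (-18/133 + 135/133)) = 1/(21879 + 117/133) = 1/(2910024/133) = 133/2910024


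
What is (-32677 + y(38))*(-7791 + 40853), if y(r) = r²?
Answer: -1032625446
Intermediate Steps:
(-32677 + y(38))*(-7791 + 40853) = (-32677 + 38²)*(-7791 + 40853) = (-32677 + 1444)*33062 = -31233*33062 = -1032625446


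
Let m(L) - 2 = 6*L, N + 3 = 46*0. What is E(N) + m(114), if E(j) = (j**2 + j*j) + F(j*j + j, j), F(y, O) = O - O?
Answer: 704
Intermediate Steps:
F(y, O) = 0
N = -3 (N = -3 + 46*0 = -3 + 0 = -3)
m(L) = 2 + 6*L
E(j) = 2*j**2 (E(j) = (j**2 + j*j) + 0 = (j**2 + j**2) + 0 = 2*j**2 + 0 = 2*j**2)
E(N) + m(114) = 2*(-3)**2 + (2 + 6*114) = 2*9 + (2 + 684) = 18 + 686 = 704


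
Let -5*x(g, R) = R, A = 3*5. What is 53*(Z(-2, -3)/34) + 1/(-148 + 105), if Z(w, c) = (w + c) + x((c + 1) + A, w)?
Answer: -52587/7310 ≈ -7.1938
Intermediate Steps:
A = 15
x(g, R) = -R/5
Z(w, c) = c + 4*w/5 (Z(w, c) = (w + c) - w/5 = (c + w) - w/5 = c + 4*w/5)
53*(Z(-2, -3)/34) + 1/(-148 + 105) = 53*((-3 + (4/5)*(-2))/34) + 1/(-148 + 105) = 53*((-3 - 8/5)*(1/34)) + 1/(-43) = 53*(-23/5*1/34) - 1/43 = 53*(-23/170) - 1/43 = -1219/170 - 1/43 = -52587/7310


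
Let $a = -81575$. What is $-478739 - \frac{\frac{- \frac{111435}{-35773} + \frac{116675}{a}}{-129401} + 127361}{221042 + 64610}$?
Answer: $- \frac{158892426902662348049469}{331897503488560396} \approx -4.7874 \cdot 10^{5}$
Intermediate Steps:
$-478739 - \frac{\frac{- \frac{111435}{-35773} + \frac{116675}{a}}{-129401} + 127361}{221042 + 64610} = -478739 - \frac{\frac{- \frac{111435}{-35773} + \frac{116675}{-81575}}{-129401} + 127361}{221042 + 64610} = -478739 - \frac{\left(\left(-111435\right) \left(- \frac{1}{35773}\right) + 116675 \left(- \frac{1}{81575}\right)\right) \left(- \frac{1}{129401}\right) + 127361}{285652} = -478739 - \left(\left(\frac{111435}{35773} - \frac{359}{251}\right) \left(- \frac{1}{129401}\right) + 127361\right) \frac{1}{285652} = -478739 - \left(\frac{15127678}{8979023} \left(- \frac{1}{129401}\right) + 127361\right) \frac{1}{285652} = -478739 - \left(- \frac{15127678}{1161894555223} + 127361\right) \frac{1}{285652} = -478739 - \frac{147980052432628825}{1161894555223} \cdot \frac{1}{285652} = -478739 - \frac{147980052432628825}{331897503488560396} = - \frac{158892426902662348049469}{331897503488560396}$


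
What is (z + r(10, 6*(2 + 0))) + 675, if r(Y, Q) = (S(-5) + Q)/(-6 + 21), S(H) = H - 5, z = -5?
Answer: 10052/15 ≈ 670.13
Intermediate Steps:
S(H) = -5 + H
r(Y, Q) = -⅔ + Q/15 (r(Y, Q) = ((-5 - 5) + Q)/(-6 + 21) = (-10 + Q)/15 = (-10 + Q)*(1/15) = -⅔ + Q/15)
(z + r(10, 6*(2 + 0))) + 675 = (-5 + (-⅔ + (6*(2 + 0))/15)) + 675 = (-5 + (-⅔ + (6*2)/15)) + 675 = (-5 + (-⅔ + (1/15)*12)) + 675 = (-5 + (-⅔ + ⅘)) + 675 = (-5 + 2/15) + 675 = -73/15 + 675 = 10052/15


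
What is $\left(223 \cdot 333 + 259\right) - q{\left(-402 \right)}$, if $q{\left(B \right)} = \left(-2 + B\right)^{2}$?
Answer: $-88698$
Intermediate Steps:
$\left(223 \cdot 333 + 259\right) - q{\left(-402 \right)} = \left(223 \cdot 333 + 259\right) - \left(-2 - 402\right)^{2} = \left(74259 + 259\right) - \left(-404\right)^{2} = 74518 - 163216 = -88698$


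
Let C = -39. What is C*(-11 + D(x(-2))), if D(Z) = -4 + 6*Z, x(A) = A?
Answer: 1053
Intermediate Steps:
C*(-11 + D(x(-2))) = -39*(-11 + (-4 + 6*(-2))) = -39*(-11 + (-4 - 12)) = -39*(-11 - 16) = -39*(-27) = 1053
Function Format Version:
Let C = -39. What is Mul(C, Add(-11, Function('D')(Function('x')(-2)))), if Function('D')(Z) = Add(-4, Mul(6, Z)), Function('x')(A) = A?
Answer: 1053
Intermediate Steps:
Mul(C, Add(-11, Function('D')(Function('x')(-2)))) = Mul(-39, Add(-11, Add(-4, Mul(6, -2)))) = Mul(-39, Add(-11, Add(-4, -12))) = Mul(-39, Add(-11, -16)) = Mul(-39, -27) = 1053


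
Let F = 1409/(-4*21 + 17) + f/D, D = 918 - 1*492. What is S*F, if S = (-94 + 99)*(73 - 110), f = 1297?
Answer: 94966975/28542 ≈ 3327.3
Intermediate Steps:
D = 426 (D = 918 - 492 = 426)
S = -185 (S = 5*(-37) = -185)
F = -513335/28542 (F = 1409/(-4*21 + 17) + 1297/426 = 1409/(-84 + 17) + 1297*(1/426) = 1409/(-67) + 1297/426 = 1409*(-1/67) + 1297/426 = -1409/67 + 1297/426 = -513335/28542 ≈ -17.985)
S*F = -185*(-513335/28542) = 94966975/28542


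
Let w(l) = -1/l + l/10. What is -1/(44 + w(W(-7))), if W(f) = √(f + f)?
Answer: -1925/84718 + 15*I*√14/169436 ≈ -0.022722 + 0.00033125*I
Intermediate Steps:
W(f) = √2*√f (W(f) = √(2*f) = √2*√f)
w(l) = -1/l + l/10 (w(l) = -1/l + l*(⅒) = -1/l + l/10)
-1/(44 + w(W(-7))) = -1/(44 + (-1/(√2*√(-7)) + (√2*√(-7))/10)) = -1/(44 + (-1/(√2*(I*√7)) + (√2*(I*√7))/10)) = -1/(44 + (-1/(I*√14) + (I*√14)/10)) = -1/(44 + (-(-1)*I*√14/14 + I*√14/10)) = -1/(44 + (I*√14/14 + I*√14/10)) = -1/(44 + 6*I*√14/35)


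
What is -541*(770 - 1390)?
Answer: 335420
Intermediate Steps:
-541*(770 - 1390) = -541*(-620) = 335420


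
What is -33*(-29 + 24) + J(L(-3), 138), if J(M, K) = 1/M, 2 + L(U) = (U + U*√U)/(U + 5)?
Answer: 6263/38 + 3*I*√3/38 ≈ 164.82 + 0.13674*I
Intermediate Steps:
L(U) = -2 + (U + U^(3/2))/(5 + U) (L(U) = -2 + (U + U*√U)/(U + 5) = -2 + (U + U^(3/2))/(5 + U))
-33*(-29 + 24) + J(L(-3), 138) = -33*(-29 + 24) + 1/((-10 + (-3)^(3/2) - 1*(-3))/(5 - 3)) = -33*(-5) + 1/((-10 - 3*I*√3 + 3)/2) = 165 + 1/((-7 - 3*I*√3)/2) = 165 + 1/(-7/2 - 3*I*√3/2)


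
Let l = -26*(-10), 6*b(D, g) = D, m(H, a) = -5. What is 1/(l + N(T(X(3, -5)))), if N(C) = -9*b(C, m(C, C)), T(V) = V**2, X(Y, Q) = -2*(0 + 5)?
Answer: 1/110 ≈ 0.0090909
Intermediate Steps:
b(D, g) = D/6
X(Y, Q) = -10 (X(Y, Q) = -2*5 = -10)
l = 260
N(C) = -3*C/2
1/(l + N(T(X(3, -5)))) = 1/(260 - 3/2*(-10)**2) = 1/(260 - 3/2*100) = 1/(260 - 150) = 1/110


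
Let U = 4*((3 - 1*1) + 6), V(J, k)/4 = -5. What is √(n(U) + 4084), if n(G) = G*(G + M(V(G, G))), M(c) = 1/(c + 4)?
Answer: √5106 ≈ 71.456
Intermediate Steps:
V(J, k) = -20 (V(J, k) = 4*(-5) = -20)
M(c) = 1/(4 + c)
U = 32 (U = 4*((3 - 1) + 6) = 4*(2 + 6) = 4*8 = 32)
n(G) = G*(-1/16 + G) (n(G) = G*(G + 1/(4 - 20)) = G*(G + 1/(-16)) = G*(G - 1/16) = G*(-1/16 + G))
√(n(U) + 4084) = √(32*(-1/16 + 32) + 4084) = √(32*(511/16) + 4084) = √(1022 + 4084) = √5106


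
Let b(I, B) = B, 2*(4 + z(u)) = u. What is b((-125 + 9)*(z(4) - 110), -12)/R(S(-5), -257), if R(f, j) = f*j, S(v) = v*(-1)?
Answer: 12/1285 ≈ 0.0093385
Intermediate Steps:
S(v) = -v
z(u) = -4 + u/2
b((-125 + 9)*(z(4) - 110), -12)/R(S(-5), -257) = -12/(-1*(-5)*(-257)) = -12/(5*(-257)) = -12/(-1285) = -12*(-1/1285) = 12/1285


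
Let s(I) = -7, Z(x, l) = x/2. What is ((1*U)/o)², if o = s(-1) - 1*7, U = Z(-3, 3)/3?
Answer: 1/784 ≈ 0.0012755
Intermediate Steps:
Z(x, l) = x/2 (Z(x, l) = x*(½) = x/2)
U = -½ (U = ((½)*(-3))/3 = -3/2*⅓ = -½ ≈ -0.50000)
o = -14 (o = -7 - 1*7 = -7 - 7 = -14)
((1*U)/o)² = ((1*(-½))/(-14))² = (-½*(-1/14))² = (1/28)² = 1/784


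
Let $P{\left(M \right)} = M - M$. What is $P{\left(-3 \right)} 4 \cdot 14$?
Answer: $0$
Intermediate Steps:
$P{\left(M \right)} = 0$
$P{\left(-3 \right)} 4 \cdot 14 = 0 \cdot 4 \cdot 14 = 0 \cdot 14 = 0$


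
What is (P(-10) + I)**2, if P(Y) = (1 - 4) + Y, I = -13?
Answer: 676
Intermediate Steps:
P(Y) = -3 + Y
(P(-10) + I)**2 = ((-3 - 10) - 13)**2 = (-13 - 13)**2 = (-26)**2 = 676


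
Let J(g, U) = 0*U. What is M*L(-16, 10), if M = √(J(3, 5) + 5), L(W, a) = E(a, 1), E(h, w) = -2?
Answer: -2*√5 ≈ -4.4721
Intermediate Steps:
J(g, U) = 0
L(W, a) = -2
M = √5 (M = √(0 + 5) = √5 ≈ 2.2361)
M*L(-16, 10) = √5*(-2) = -2*√5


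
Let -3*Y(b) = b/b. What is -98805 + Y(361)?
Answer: -296416/3 ≈ -98805.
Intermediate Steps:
Y(b) = -⅓ (Y(b) = -b/(3*b) = -⅓*1 = -⅓)
-98805 + Y(361) = -98805 - ⅓ = -296416/3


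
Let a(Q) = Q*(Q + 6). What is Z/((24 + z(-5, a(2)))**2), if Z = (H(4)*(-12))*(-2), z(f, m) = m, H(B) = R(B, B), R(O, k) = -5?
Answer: -3/40 ≈ -0.075000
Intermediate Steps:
H(B) = -5
a(Q) = Q*(6 + Q)
Z = -120 (Z = -5*(-12)*(-2) = 60*(-2) = -120)
Z/((24 + z(-5, a(2)))**2) = -120/(24 + 2*(6 + 2))**2 = -120/(24 + 2*8)**2 = -120/(24 + 16)**2 = -120/(40**2) = -120/1600 = -120*1/1600 = -3/40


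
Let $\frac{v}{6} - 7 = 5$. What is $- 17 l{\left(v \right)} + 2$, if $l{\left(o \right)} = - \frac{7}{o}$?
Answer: $\frac{263}{72} \approx 3.6528$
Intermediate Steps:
$v = 72$ ($v = 42 + 6 \cdot 5 = 42 + 30 = 72$)
$- 17 l{\left(v \right)} + 2 = - 17 \left(- \frac{7}{72}\right) + 2 = - 17 \left(\left(-7\right) \frac{1}{72}\right) + 2 = \left(-17\right) \left(- \frac{7}{72}\right) + 2 = \frac{119}{72} + 2 = \frac{263}{72}$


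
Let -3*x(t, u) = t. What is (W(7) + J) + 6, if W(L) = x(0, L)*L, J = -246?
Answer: -240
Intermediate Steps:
x(t, u) = -t/3
W(L) = 0 (W(L) = (-1/3*0)*L = 0*L = 0)
(W(7) + J) + 6 = (0 - 246) + 6 = -246 + 6 = -240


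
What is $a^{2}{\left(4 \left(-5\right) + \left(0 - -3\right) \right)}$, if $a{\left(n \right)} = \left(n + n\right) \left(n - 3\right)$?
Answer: $462400$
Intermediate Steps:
$a{\left(n \right)} = 2 n \left(-3 + n\right)$
$a^{2}{\left(4 \left(-5\right) + \left(0 - -3\right) \right)} = \left(2 \left(4 \left(-5\right) + \left(0 - -3\right)\right) \left(-3 + \left(4 \left(-5\right) + \left(0 - -3\right)\right)\right)\right)^{2} = \left(2 \left(-20 + \left(0 + 3\right)\right) \left(-3 + \left(-20 + \left(0 + 3\right)\right)\right)\right)^{2} = \left(2 \left(-20 + 3\right) \left(-3 + \left(-20 + 3\right)\right)\right)^{2} = \left(2 \left(-17\right) \left(-3 - 17\right)\right)^{2} = \left(2 \left(-17\right) \left(-20\right)\right)^{2} = 680^{2} = 462400$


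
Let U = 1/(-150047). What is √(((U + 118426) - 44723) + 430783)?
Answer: √11358049366859527/150047 ≈ 710.27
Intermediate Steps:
U = -1/150047 ≈ -6.6646e-6
√(((U + 118426) - 44723) + 430783) = √(((-1/150047 + 118426) - 44723) + 430783) = √((17769466021/150047 - 44723) + 430783) = √(11058914040/150047 + 430783) = √(75696610841/150047) = √11358049366859527/150047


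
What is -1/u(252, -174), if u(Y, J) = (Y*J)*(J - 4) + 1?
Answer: -1/7804945 ≈ -1.2812e-7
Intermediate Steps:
u(Y, J) = 1 + J*Y*(-4 + J) (u(Y, J) = (J*Y)*(-4 + J) + 1 = J*Y*(-4 + J) + 1 = 1 + J*Y*(-4 + J))
-1/u(252, -174) = -1/(1 + 252*(-174)**2 - 4*(-174)*252) = -1/(1 + 252*30276 + 175392) = -1/(1 + 7629552 + 175392) = -1/7804945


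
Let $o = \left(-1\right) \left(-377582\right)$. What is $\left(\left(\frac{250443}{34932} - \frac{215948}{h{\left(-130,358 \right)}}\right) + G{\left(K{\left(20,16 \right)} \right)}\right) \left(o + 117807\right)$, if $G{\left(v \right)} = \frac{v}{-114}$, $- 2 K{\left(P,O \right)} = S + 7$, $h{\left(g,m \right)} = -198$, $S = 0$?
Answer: $\frac{5955922263649837}{10951182} \approx 5.4386 \cdot 10^{8}$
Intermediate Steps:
$o = 377582$
$K{\left(P,O \right)} = - \frac{7}{2}$ ($K{\left(P,O \right)} = - \frac{0 + 7}{2} = \left(- \frac{1}{2}\right) 7 = - \frac{7}{2}$)
$G{\left(v \right)} = - \frac{v}{114}$ ($G{\left(v \right)} = v \left(- \frac{1}{114}\right) = - \frac{v}{114}$)
$\left(\left(\frac{250443}{34932} - \frac{215948}{h{\left(-130,358 \right)}}\right) + G{\left(K{\left(20,16 \right)} \right)}\right) \left(o + 117807\right) = \left(\left(\frac{250443}{34932} - \frac{215948}{-198}\right) - - \frac{7}{228}\right) \left(377582 + 117807\right) = \left(\left(250443 \cdot \frac{1}{34932} - - \frac{107974}{99}\right) + \frac{7}{228}\right) 495389 = \left(\left(\frac{83481}{11644} + \frac{107974}{99}\right) + \frac{7}{228}\right) 495389 = \left(\frac{1265513875}{1152756} + \frac{7}{228}\right) 495389 = \frac{12022718033}{10951182} \cdot 495389 = \frac{5955922263649837}{10951182}$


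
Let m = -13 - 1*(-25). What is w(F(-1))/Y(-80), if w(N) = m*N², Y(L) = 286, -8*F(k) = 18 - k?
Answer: 1083/4576 ≈ 0.23667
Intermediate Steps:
F(k) = -9/4 + k/8 (F(k) = -(18 - k)/8 = -9/4 + k/8)
m = 12 (m = -13 + 25 = 12)
w(N) = 12*N²
w(F(-1))/Y(-80) = (12*(-9/4 + (⅛)*(-1))²)/286 = (12*(-9/4 - ⅛)²)*(1/286) = (12*(-19/8)²)*(1/286) = (12*(361/64))*(1/286) = (1083/16)*(1/286) = 1083/4576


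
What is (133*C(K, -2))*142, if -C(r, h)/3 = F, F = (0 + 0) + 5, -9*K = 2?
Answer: -283290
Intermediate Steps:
K = -2/9 (K = -⅑*2 = -2/9 ≈ -0.22222)
F = 5 (F = 0 + 5 = 5)
C(r, h) = -15 (C(r, h) = -3*5 = -15)
(133*C(K, -2))*142 = (133*(-15))*142 = -1995*142 = -283290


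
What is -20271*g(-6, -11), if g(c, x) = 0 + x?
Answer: 222981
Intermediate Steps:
g(c, x) = x
-20271*g(-6, -11) = -20271*(-11) = 222981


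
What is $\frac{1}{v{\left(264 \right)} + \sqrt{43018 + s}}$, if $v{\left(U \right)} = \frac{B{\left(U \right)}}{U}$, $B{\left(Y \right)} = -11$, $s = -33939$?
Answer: $\frac{24}{5229503} + \frac{576 \sqrt{9079}}{5229503} \approx 0.0105$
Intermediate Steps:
$v{\left(U \right)} = - \frac{11}{U}$
$\frac{1}{v{\left(264 \right)} + \sqrt{43018 + s}} = \frac{1}{- \frac{11}{264} + \sqrt{43018 - 33939}} = \frac{1}{\left(-11\right) \frac{1}{264} + \sqrt{9079}} = \frac{1}{- \frac{1}{24} + \sqrt{9079}}$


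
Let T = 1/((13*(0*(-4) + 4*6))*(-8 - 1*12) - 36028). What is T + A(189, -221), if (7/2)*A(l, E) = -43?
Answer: -3635055/295876 ≈ -12.286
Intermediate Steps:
A(l, E) = -86/7 (A(l, E) = (2/7)*(-43) = -86/7)
T = -1/42268 (T = 1/((13*(0 + 24))*(-8 - 12) - 36028) = 1/((13*24)*(-20) - 36028) = 1/(312*(-20) - 36028) = 1/(-6240 - 36028) = 1/(-42268) = -1/42268 ≈ -2.3659e-5)
T + A(189, -221) = -1/42268 - 86/7 = -3635055/295876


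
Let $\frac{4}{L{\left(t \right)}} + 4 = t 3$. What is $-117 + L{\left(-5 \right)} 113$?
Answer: $- \frac{2675}{19} \approx -140.79$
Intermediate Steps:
$L{\left(t \right)} = \frac{4}{-4 + 3 t}$ ($L{\left(t \right)} = \frac{4}{-4 + t 3} = \frac{4}{-4 + 3 t}$)
$-117 + L{\left(-5 \right)} 113 = -117 + \frac{4}{-4 + 3 \left(-5\right)} 113 = -117 + \frac{4}{-4 - 15} \cdot 113 = -117 + \frac{4}{-19} \cdot 113 = -117 + 4 \left(- \frac{1}{19}\right) 113 = -117 - \frac{452}{19} = - \frac{2675}{19}$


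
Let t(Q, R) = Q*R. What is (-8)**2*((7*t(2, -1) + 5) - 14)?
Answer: -1472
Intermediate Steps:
(-8)**2*((7*t(2, -1) + 5) - 14) = (-8)**2*((7*(2*(-1)) + 5) - 14) = 64*((7*(-2) + 5) - 14) = 64*((-14 + 5) - 14) = 64*(-9 - 14) = 64*(-23) = -1472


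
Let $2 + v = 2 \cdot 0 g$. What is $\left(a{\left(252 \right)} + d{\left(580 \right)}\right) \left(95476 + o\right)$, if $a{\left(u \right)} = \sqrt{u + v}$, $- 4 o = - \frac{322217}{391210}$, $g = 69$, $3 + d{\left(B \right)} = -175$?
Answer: $- \frac{13297043759073}{782420} + \frac{149404986057 \sqrt{10}}{312968} \approx -1.5485 \cdot 10^{7}$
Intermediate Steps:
$d{\left(B \right)} = -178$ ($d{\left(B \right)} = -3 - 175 = -178$)
$o = \frac{322217}{1564840}$ ($o = - \frac{\left(-322217\right) \frac{1}{391210}}{4} = \left(- \frac{1}{4}\right) \left(- \frac{322217}{391210}\right) = \frac{322217}{1564840} \approx 0.20591$)
$v = -2$ ($v = -2 + 2 \cdot 0 \cdot 69 = -2 + 0 \cdot 69 = -2 + 0 = -2$)
$a{\left(u \right)} = \sqrt{-2 + u}$ ($a{\left(u \right)} = \sqrt{u - 2} = \sqrt{-2 + u}$)
$\left(a{\left(252 \right)} + d{\left(580 \right)}\right) \left(95476 + o\right) = \left(\sqrt{-2 + 252} - 178\right) \left(95476 + \frac{322217}{1564840}\right) = \left(\sqrt{250} - 178\right) \frac{149404986057}{1564840} = \left(5 \sqrt{10} - 178\right) \frac{149404986057}{1564840} = \left(-178 + 5 \sqrt{10}\right) \frac{149404986057}{1564840} = - \frac{13297043759073}{782420} + \frac{149404986057 \sqrt{10}}{312968}$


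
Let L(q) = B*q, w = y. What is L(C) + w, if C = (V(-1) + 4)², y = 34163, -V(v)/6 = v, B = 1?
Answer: 34263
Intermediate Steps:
V(v) = -6*v
C = 100 (C = (-6*(-1) + 4)² = (6 + 4)² = 10² = 100)
w = 34163
L(q) = q (L(q) = 1*q = q)
L(C) + w = 100 + 34163 = 34263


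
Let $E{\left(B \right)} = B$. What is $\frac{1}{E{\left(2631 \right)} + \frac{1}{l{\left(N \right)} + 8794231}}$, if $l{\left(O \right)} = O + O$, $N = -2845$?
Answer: $\frac{8788541}{23122651372} \approx 0.00038008$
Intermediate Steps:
$l{\left(O \right)} = 2 O$
$\frac{1}{E{\left(2631 \right)} + \frac{1}{l{\left(N \right)} + 8794231}} = \frac{1}{2631 + \frac{1}{2 \left(-2845\right) + 8794231}} = \frac{1}{2631 + \frac{1}{-5690 + 8794231}} = \frac{1}{2631 + \frac{1}{8788541}} = \frac{1}{\frac{23122651372}{8788541}} = \frac{8788541}{23122651372}$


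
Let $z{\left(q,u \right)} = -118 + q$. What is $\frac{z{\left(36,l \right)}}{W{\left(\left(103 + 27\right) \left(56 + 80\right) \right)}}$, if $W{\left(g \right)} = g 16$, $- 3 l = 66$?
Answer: $- \frac{41}{141440} \approx -0.00028988$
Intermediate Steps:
$l = -22$ ($l = \left(- \frac{1}{3}\right) 66 = -22$)
$W{\left(g \right)} = 16 g$
$\frac{z{\left(36,l \right)}}{W{\left(\left(103 + 27\right) \left(56 + 80\right) \right)}} = \frac{-118 + 36}{16 \left(103 + 27\right) \left(56 + 80\right)} = - \frac{82}{16 \cdot 130 \cdot 136} = - \frac{82}{16 \cdot 17680} = - \frac{82}{282880} = \left(-82\right) \frac{1}{282880} = - \frac{41}{141440}$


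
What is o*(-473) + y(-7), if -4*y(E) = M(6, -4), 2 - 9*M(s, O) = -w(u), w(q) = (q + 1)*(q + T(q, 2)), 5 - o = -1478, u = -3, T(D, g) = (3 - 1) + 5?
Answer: -4208753/6 ≈ -7.0146e+5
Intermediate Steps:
T(D, g) = 7 (T(D, g) = 2 + 5 = 7)
o = 1483 (o = 5 - 1*(-1478) = 5 + 1478 = 1483)
w(q) = (1 + q)*(7 + q) (w(q) = (q + 1)*(q + 7) = (1 + q)*(7 + q))
M(s, O) = -⅔ (M(s, O) = 2/9 - (-1)*(7 + (-3)² + 8*(-3))/9 = 2/9 - (-1)*(7 + 9 - 24)/9 = 2/9 - (-1)*(-8)/9 = 2/9 - ⅑*8 = 2/9 - 8/9 = -⅔)
y(E) = ⅙ (y(E) = -¼*(-⅔) = ⅙)
o*(-473) + y(-7) = 1483*(-473) + ⅙ = -701459 + ⅙ = -4208753/6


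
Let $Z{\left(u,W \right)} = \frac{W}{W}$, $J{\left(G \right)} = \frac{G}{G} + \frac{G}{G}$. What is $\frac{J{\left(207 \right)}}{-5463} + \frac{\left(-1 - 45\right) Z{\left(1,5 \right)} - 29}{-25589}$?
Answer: $\frac{358547}{139792707} \approx 0.0025648$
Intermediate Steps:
$J{\left(G \right)} = 2$ ($J{\left(G \right)} = 1 + 1 = 2$)
$Z{\left(u,W \right)} = 1$
$\frac{J{\left(207 \right)}}{-5463} + \frac{\left(-1 - 45\right) Z{\left(1,5 \right)} - 29}{-25589} = \frac{2}{-5463} + \frac{\left(-1 - 45\right) 1 - 29}{-25589} = 2 \left(- \frac{1}{5463}\right) + \left(\left(-46\right) 1 - 29\right) \left(- \frac{1}{25589}\right) = - \frac{2}{5463} + \left(-46 - 29\right) \left(- \frac{1}{25589}\right) = - \frac{2}{5463} - - \frac{75}{25589} = - \frac{2}{5463} + \frac{75}{25589} = \frac{358547}{139792707}$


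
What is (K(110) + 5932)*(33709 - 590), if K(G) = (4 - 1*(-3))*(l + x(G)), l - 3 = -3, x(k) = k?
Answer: 221963538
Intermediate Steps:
l = 0 (l = 3 - 3 = 0)
K(G) = 7*G (K(G) = (4 - 1*(-3))*(0 + G) = (4 + 3)*G = 7*G)
(K(110) + 5932)*(33709 - 590) = (7*110 + 5932)*(33709 - 590) = (770 + 5932)*33119 = 6702*33119 = 221963538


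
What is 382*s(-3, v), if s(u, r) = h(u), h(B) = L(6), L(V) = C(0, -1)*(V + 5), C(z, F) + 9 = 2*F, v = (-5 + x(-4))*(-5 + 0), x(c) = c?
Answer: -46222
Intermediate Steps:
v = 45 (v = (-5 - 4)*(-5 + 0) = -9*(-5) = 45)
C(z, F) = -9 + 2*F
L(V) = -55 - 11*V (L(V) = (-9 + 2*(-1))*(V + 5) = (-9 - 2)*(5 + V) = -11*(5 + V) = -55 - 11*V)
h(B) = -121 (h(B) = -55 - 11*6 = -55 - 66 = -121)
s(u, r) = -121
382*s(-3, v) = 382*(-121) = -46222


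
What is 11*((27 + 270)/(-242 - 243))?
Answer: -3267/485 ≈ -6.7361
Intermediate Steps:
11*((27 + 270)/(-242 - 243)) = 11*(297/(-485)) = 11*(297*(-1/485)) = 11*(-297/485) = -3267/485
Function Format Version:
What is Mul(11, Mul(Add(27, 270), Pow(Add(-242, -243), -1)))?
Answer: Rational(-3267, 485) ≈ -6.7361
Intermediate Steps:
Mul(11, Mul(Add(27, 270), Pow(Add(-242, -243), -1))) = Mul(11, Mul(297, Pow(-485, -1))) = Mul(11, Mul(297, Rational(-1, 485))) = Mul(11, Rational(-297, 485)) = Rational(-3267, 485)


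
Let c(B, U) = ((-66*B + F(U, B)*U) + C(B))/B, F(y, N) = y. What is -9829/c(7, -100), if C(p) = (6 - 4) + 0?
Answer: -68803/9540 ≈ -7.2121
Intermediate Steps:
C(p) = 2 (C(p) = 2 + 0 = 2)
c(B, U) = (2 + U² - 66*B)/B (c(B, U) = ((-66*B + U*U) + 2)/B = ((-66*B + U²) + 2)/B = ((U² - 66*B) + 2)/B = (2 + U² - 66*B)/B)
-9829/c(7, -100) = -9829*7/(2 + (-100)² - 66*7) = -9829*7/(2 + 10000 - 462) = -9829/((⅐)*9540) = -9829/9540/7 = -9829*7/9540 = -68803/9540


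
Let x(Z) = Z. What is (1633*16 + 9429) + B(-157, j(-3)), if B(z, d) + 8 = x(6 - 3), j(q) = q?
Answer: 35552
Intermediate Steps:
B(z, d) = -5 (B(z, d) = -8 + (6 - 3) = -8 + 3 = -5)
(1633*16 + 9429) + B(-157, j(-3)) = (1633*16 + 9429) - 5 = (26128 + 9429) - 5 = 35557 - 5 = 35552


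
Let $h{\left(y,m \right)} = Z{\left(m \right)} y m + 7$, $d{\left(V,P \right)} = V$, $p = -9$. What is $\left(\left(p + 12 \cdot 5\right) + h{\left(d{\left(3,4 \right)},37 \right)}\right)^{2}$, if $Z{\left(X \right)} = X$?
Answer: $17347225$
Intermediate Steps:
$h{\left(y,m \right)} = 7 + y m^{2}$ ($h{\left(y,m \right)} = m y m + 7 = y m^{2} + 7 = 7 + y m^{2}$)
$\left(\left(p + 12 \cdot 5\right) + h{\left(d{\left(3,4 \right)},37 \right)}\right)^{2} = \left(\left(-9 + 12 \cdot 5\right) + \left(7 + 3 \cdot 37^{2}\right)\right)^{2} = \left(\left(-9 + 60\right) + \left(7 + 3 \cdot 1369\right)\right)^{2} = \left(51 + \left(7 + 4107\right)\right)^{2} = \left(51 + 4114\right)^{2} = 4165^{2} = 17347225$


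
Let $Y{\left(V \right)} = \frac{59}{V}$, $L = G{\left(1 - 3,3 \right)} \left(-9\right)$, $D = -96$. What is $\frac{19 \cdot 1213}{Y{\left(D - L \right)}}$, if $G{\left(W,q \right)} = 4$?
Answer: $- \frac{1382820}{59} \approx -23438.0$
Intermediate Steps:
$L = -36$ ($L = 4 \left(-9\right) = -36$)
$\frac{19 \cdot 1213}{Y{\left(D - L \right)}} = \frac{19 \cdot 1213}{59 \frac{1}{-96 - -36}} = \frac{23047}{59 \frac{1}{-96 + 36}} = \frac{23047}{59 \frac{1}{-60}} = \frac{23047}{59 \left(- \frac{1}{60}\right)} = \frac{23047}{- \frac{59}{60}} = 23047 \left(- \frac{60}{59}\right) = - \frac{1382820}{59}$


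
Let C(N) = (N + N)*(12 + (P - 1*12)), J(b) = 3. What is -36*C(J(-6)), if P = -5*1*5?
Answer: 5400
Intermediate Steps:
P = -25 (P = -5*5 = -25)
C(N) = -50*N (C(N) = (N + N)*(12 + (-25 - 1*12)) = (2*N)*(12 + (-25 - 12)) = (2*N)*(12 - 37) = (2*N)*(-25) = -50*N)
-36*C(J(-6)) = -(-1800)*3 = -36*(-150) = 5400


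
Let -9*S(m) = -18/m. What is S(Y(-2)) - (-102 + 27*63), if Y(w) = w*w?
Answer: -3197/2 ≈ -1598.5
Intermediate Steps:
Y(w) = w²
S(m) = 2/m (S(m) = -(-2)/m = 2/m)
S(Y(-2)) - (-102 + 27*63) = 2/((-2)²) - (-102 + 27*63) = 2/4 - (-102 + 1701) = 2*(¼) - 1*1599 = ½ - 1599 = -3197/2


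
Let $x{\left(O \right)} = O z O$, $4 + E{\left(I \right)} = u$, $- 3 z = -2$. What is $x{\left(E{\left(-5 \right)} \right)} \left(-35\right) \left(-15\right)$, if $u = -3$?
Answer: $17150$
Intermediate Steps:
$z = \frac{2}{3}$ ($z = \left(- \frac{1}{3}\right) \left(-2\right) = \frac{2}{3} \approx 0.66667$)
$E{\left(I \right)} = -7$ ($E{\left(I \right)} = -4 - 3 = -7$)
$x{\left(O \right)} = \frac{2 O^{2}}{3}$ ($x{\left(O \right)} = O \frac{2}{3} O = \frac{2 O}{3} O = \frac{2 O^{2}}{3}$)
$x{\left(E{\left(-5 \right)} \right)} \left(-35\right) \left(-15\right) = \frac{2 \left(-7\right)^{2}}{3} \left(-35\right) \left(-15\right) = \frac{2}{3} \cdot 49 \left(-35\right) \left(-15\right) = \frac{98}{3} \left(-35\right) \left(-15\right) = \left(- \frac{3430}{3}\right) \left(-15\right) = 17150$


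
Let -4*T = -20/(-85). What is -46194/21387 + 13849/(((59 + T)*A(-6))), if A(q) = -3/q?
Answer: 1670687459/3571629 ≈ 467.77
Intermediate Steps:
T = -1/17 (T = -(-5)/(-85) = -(-5)*(-1)/85 = -¼*4/17 = -1/17 ≈ -0.058824)
-46194/21387 + 13849/(((59 + T)*A(-6))) = -46194/21387 + 13849/(((59 - 1/17)*(-3/(-6)))) = -46194*1/21387 + 13849/((1002*(-3*(-⅙))/17)) = -15398/7129 + 13849/(((1002/17)*(½))) = -15398/7129 + 13849/(501/17) = -15398/7129 + 13849*(17/501) = -15398/7129 + 235433/501 = 1670687459/3571629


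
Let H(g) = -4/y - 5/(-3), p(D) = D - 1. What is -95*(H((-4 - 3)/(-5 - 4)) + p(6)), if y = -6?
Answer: -2090/3 ≈ -696.67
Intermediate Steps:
p(D) = -1 + D
H(g) = 7/3 (H(g) = -4/(-6) - 5/(-3) = -4*(-⅙) - 5*(-⅓) = ⅔ + 5/3 = 7/3)
-95*(H((-4 - 3)/(-5 - 4)) + p(6)) = -95*(7/3 + (-1 + 6)) = -95*(7/3 + 5) = -95*22/3 = -2090/3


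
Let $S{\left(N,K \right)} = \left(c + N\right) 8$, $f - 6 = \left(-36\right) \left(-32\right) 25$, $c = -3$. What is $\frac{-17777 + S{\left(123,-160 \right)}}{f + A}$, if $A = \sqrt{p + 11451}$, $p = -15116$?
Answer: $- \frac{484430502}{829789301} + \frac{16817 i \sqrt{3665}}{829789301} \approx -0.5838 + 0.0012269 i$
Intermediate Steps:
$f = 28806$ ($f = 6 + \left(-36\right) \left(-32\right) 25 = 6 + 1152 \cdot 25 = 6 + 28800 = 28806$)
$A = i \sqrt{3665}$ ($A = \sqrt{-15116 + 11451} = \sqrt{-3665} = i \sqrt{3665} \approx 60.539 i$)
$S{\left(N,K \right)} = -24 + 8 N$ ($S{\left(N,K \right)} = \left(-3 + N\right) 8 = -24 + 8 N$)
$\frac{-17777 + S{\left(123,-160 \right)}}{f + A} = \frac{-17777 + \left(-24 + 8 \cdot 123\right)}{28806 + i \sqrt{3665}} = \frac{-17777 + \left(-24 + 984\right)}{28806 + i \sqrt{3665}} = \frac{-17777 + 960}{28806 + i \sqrt{3665}} = - \frac{16817}{28806 + i \sqrt{3665}}$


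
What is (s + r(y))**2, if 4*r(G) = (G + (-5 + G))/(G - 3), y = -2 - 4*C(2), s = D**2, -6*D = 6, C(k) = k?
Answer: 5929/2704 ≈ 2.1927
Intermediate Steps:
D = -1 (D = -1/6*6 = -1)
s = 1 (s = (-1)**2 = 1)
y = -10 (y = -2 - 4*2 = -2 - 8 = -10)
r(G) = (-5 + 2*G)/(4*(-3 + G)) (r(G) = ((G + (-5 + G))/(G - 3))/4 = ((-5 + 2*G)/(-3 + G))/4 = (-5 + 2*G)/(4*(-3 + G)))
(s + r(y))**2 = (1 + (-5 + 2*(-10))/(4*(-3 - 10)))**2 = (1 + (1/4)*(-5 - 20)/(-13))**2 = (1 + (1/4)*(-1/13)*(-25))**2 = (1 + 25/52)**2 = (77/52)**2 = 5929/2704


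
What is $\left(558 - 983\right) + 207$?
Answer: $-218$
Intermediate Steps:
$\left(558 - 983\right) + 207 = -425 + 207 = -218$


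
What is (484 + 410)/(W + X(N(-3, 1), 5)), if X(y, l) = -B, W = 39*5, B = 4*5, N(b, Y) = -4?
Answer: 894/175 ≈ 5.1086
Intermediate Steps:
B = 20
W = 195
X(y, l) = -20 (X(y, l) = -1*20 = -20)
(484 + 410)/(W + X(N(-3, 1), 5)) = (484 + 410)/(195 - 20) = 894/175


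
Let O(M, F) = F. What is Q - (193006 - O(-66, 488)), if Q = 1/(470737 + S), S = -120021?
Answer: -67519142887/350716 ≈ -1.9252e+5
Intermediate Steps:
Q = 1/350716 (Q = 1/(470737 - 120021) = 1/350716 ≈ 2.8513e-6)
Q - (193006 - O(-66, 488)) = 1/350716 - (193006 - 1*488) = 1/350716 - (193006 - 488) = 1/350716 - 1*192518 = 1/350716 - 192518 = -67519142887/350716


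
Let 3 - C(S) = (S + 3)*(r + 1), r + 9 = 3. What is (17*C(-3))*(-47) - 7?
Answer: -2404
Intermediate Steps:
r = -6 (r = -9 + 3 = -6)
C(S) = 18 + 5*S (C(S) = 3 - (S + 3)*(-6 + 1) = 3 - (3 + S)*(-5) = 3 - (-15 - 5*S) = 3 + (15 + 5*S) = 18 + 5*S)
(17*C(-3))*(-47) - 7 = (17*(18 + 5*(-3)))*(-47) - 7 = (17*(18 - 15))*(-47) - 7 = (17*3)*(-47) - 7 = 51*(-47) - 7 = -2397 - 7 = -2404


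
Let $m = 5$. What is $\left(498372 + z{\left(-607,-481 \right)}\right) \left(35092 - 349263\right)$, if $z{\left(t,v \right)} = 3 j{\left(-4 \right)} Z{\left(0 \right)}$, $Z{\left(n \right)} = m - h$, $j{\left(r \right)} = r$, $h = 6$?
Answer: $-156577799664$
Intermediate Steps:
$Z{\left(n \right)} = -1$ ($Z{\left(n \right)} = 5 - 6 = -1$)
$z{\left(t,v \right)} = 12$ ($z{\left(t,v \right)} = 3 \left(-4\right) \left(-1\right) = \left(-12\right) \left(-1\right) = 12$)
$\left(498372 + z{\left(-607,-481 \right)}\right) \left(35092 - 349263\right) = \left(498372 + 12\right) \left(35092 - 349263\right) = 498384 \left(-314171\right) = -156577799664$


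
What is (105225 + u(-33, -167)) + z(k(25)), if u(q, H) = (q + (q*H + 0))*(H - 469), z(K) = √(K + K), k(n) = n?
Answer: -3378783 + 5*√2 ≈ -3.3788e+6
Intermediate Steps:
z(K) = √2*√K (z(K) = √(2*K) = √2*√K)
u(q, H) = (-469 + H)*(q + H*q) (u(q, H) = (q + (H*q + 0))*(-469 + H) = (q + H*q)*(-469 + H) = (-469 + H)*(q + H*q))
(105225 + u(-33, -167)) + z(k(25)) = (105225 - 33*(-469 + (-167)² - 468*(-167))) + √2*√25 = (105225 - 33*(-469 + 27889 + 78156)) + √2*5 = (105225 - 33*105576) + 5*√2 = (105225 - 3484008) + 5*√2 = -3378783 + 5*√2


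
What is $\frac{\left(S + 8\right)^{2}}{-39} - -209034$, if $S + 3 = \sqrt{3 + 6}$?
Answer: $\frac{8152262}{39} \approx 2.0903 \cdot 10^{5}$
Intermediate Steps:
$S = 0$ ($S = -3 + \sqrt{3 + 6} = -3 + \sqrt{9} = -3 + 3 = 0$)
$\frac{\left(S + 8\right)^{2}}{-39} - -209034 = \frac{\left(0 + 8\right)^{2}}{-39} - -209034 = 8^{2} \left(- \frac{1}{39}\right) + 209034 = 64 \left(- \frac{1}{39}\right) + 209034 = - \frac{64}{39} + 209034 = \frac{8152262}{39}$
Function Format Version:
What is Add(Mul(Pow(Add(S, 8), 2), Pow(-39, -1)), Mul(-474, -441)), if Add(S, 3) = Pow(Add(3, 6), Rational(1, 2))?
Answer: Rational(8152262, 39) ≈ 2.0903e+5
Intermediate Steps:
S = 0 (S = Add(-3, Pow(Add(3, 6), Rational(1, 2))) = Add(-3, Pow(9, Rational(1, 2))) = Add(-3, 3) = 0)
Add(Mul(Pow(Add(S, 8), 2), Pow(-39, -1)), Mul(-474, -441)) = Add(Mul(Pow(Add(0, 8), 2), Pow(-39, -1)), Mul(-474, -441)) = Add(Mul(Pow(8, 2), Rational(-1, 39)), 209034) = Add(Mul(64, Rational(-1, 39)), 209034) = Add(Rational(-64, 39), 209034) = Rational(8152262, 39)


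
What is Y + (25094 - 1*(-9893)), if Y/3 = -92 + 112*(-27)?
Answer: 25639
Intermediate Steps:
Y = -9348 (Y = 3*(-92 + 112*(-27)) = 3*(-92 - 3024) = 3*(-3116) = -9348)
Y + (25094 - 1*(-9893)) = -9348 + (25094 - 1*(-9893)) = -9348 + (25094 + 9893) = -9348 + 34987 = 25639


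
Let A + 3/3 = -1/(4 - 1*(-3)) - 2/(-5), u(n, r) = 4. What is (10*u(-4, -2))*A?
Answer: -208/7 ≈ -29.714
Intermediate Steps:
A = -26/35 (A = -1 + (-1/(4 - 1*(-3)) - 2/(-5)) = -1 + (-1/(4 + 3) - 2*(-⅕)) = -1 + (-1/7 + ⅖) = -1 + (-1*⅐ + ⅖) = -1 + (-⅐ + ⅖) = -1 + 9/35 = -26/35 ≈ -0.74286)
(10*u(-4, -2))*A = (10*4)*(-26/35) = 40*(-26/35) = -208/7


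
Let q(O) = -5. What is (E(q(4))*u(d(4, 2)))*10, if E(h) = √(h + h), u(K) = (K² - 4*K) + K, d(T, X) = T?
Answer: 40*I*√10 ≈ 126.49*I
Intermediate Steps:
u(K) = K² - 3*K
E(h) = √2*√h (E(h) = √(2*h) = √2*√h)
(E(q(4))*u(d(4, 2)))*10 = ((√2*√(-5))*(4*(-3 + 4)))*10 = ((√2*(I*√5))*(4*1))*10 = ((I*√10)*4)*10 = (4*I*√10)*10 = 40*I*√10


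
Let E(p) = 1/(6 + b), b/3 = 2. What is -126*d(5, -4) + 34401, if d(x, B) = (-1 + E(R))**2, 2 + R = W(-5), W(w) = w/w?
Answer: 274361/8 ≈ 34295.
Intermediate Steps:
b = 6 (b = 3*2 = 6)
W(w) = 1
R = -1 (R = -2 + 1 = -1)
E(p) = 1/12 (E(p) = 1/(6 + 6) = 1/12)
d(x, B) = 121/144 (d(x, B) = (-1 + 1/12)**2 = (-11/12)**2 = 121/144)
-126*d(5, -4) + 34401 = -126*121/144 + 34401 = -847/8 + 34401 = 274361/8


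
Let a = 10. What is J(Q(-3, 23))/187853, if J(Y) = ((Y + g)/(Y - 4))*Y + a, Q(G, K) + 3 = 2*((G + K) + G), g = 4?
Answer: 1355/5072031 ≈ 0.00026715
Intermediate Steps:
Q(G, K) = -3 + 2*K + 4*G (Q(G, K) = -3 + 2*((G + K) + G) = -3 + 2*(K + 2*G) = -3 + (2*K + 4*G) = -3 + 2*K + 4*G)
J(Y) = 10 + Y*(4 + Y)/(-4 + Y) (J(Y) = ((Y + 4)/(Y - 4))*Y + 10 = ((4 + Y)/(-4 + Y))*Y + 10 = Y*(4 + Y)/(-4 + Y) + 10 = 10 + Y*(4 + Y)/(-4 + Y))
J(Q(-3, 23))/187853 = ((-40 + (-3 + 2*23 + 4*(-3))² + 14*(-3 + 2*23 + 4*(-3)))/(-4 + (-3 + 2*23 + 4*(-3))))/187853 = ((-40 + (-3 + 46 - 12)² + 14*(-3 + 46 - 12))/(-4 + (-3 + 46 - 12)))*(1/187853) = ((-40 + 31² + 14*31)/(-4 + 31))*(1/187853) = ((-40 + 961 + 434)/27)*(1/187853) = ((1/27)*1355)*(1/187853) = (1355/27)*(1/187853) = 1355/5072031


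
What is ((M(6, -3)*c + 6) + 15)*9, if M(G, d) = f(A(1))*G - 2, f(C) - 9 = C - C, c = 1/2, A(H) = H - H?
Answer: 423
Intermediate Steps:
A(H) = 0
c = ½ ≈ 0.50000
f(C) = 9 (f(C) = 9 + (C - C) = 9 + 0 = 9)
M(G, d) = -2 + 9*G (M(G, d) = 9*G - 2 = -2 + 9*G)
((M(6, -3)*c + 6) + 15)*9 = (((-2 + 9*6)*(½) + 6) + 15)*9 = (((-2 + 54)*(½) + 6) + 15)*9 = ((52*(½) + 6) + 15)*9 = ((26 + 6) + 15)*9 = (32 + 15)*9 = 47*9 = 423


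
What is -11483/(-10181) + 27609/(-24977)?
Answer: 5723662/254290837 ≈ 0.022508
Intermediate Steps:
-11483/(-10181) + 27609/(-24977) = -11483*(-1/10181) + 27609*(-1/24977) = 11483/10181 - 27609/24977 = 5723662/254290837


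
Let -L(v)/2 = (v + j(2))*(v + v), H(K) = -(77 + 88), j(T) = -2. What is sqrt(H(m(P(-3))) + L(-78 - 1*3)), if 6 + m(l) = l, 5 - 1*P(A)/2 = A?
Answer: I*sqrt(27057) ≈ 164.49*I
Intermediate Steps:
P(A) = 10 - 2*A
m(l) = -6 + l
H(K) = -165 (H(K) = -1*165 = -165)
L(v) = -4*v*(-2 + v) (L(v) = -2*(v - 2)*(v + v) = -2*(-2 + v)*2*v = -4*v*(-2 + v))
sqrt(H(m(P(-3))) + L(-78 - 1*3)) = sqrt(-165 + 4*(-78 - 1*3)*(2 - (-78 - 1*3))) = sqrt(-165 + 4*(-78 - 3)*(2 - (-78 - 3))) = sqrt(-165 + 4*(-81)*(2 - 1*(-81))) = sqrt(-165 + 4*(-81)*(2 + 81)) = sqrt(-165 + 4*(-81)*83) = sqrt(-165 - 26892) = sqrt(-27057) = I*sqrt(27057)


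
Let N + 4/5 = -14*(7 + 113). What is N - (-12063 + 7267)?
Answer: 15576/5 ≈ 3115.2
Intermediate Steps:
N = -8404/5 (N = -⅘ - 14*(7 + 113) = -⅘ - 14*120 = -⅘ - 1680 = -8404/5 ≈ -1680.8)
N - (-12063 + 7267) = -8404/5 - (-12063 + 7267) = -8404/5 - 1*(-4796) = -8404/5 + 4796 = 15576/5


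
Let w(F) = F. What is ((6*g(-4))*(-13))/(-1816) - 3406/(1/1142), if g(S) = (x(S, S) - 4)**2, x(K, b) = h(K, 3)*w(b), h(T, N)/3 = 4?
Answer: -882924640/227 ≈ -3.8895e+6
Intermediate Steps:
h(T, N) = 12 (h(T, N) = 3*4 = 12)
x(K, b) = 12*b
g(S) = (-4 + 12*S)**2 (g(S) = (12*S - 4)**2 = (-4 + 12*S)**2)
((6*g(-4))*(-13))/(-1816) - 3406/(1/1142) = ((6*(16*(-1 + 3*(-4))**2))*(-13))/(-1816) - 3406/(1/1142) = ((6*(16*(-1 - 12)**2))*(-13))*(-1/1816) - 3406/1/1142 = ((6*(16*(-13)**2))*(-13))*(-1/1816) - 3406*1142 = ((6*(16*169))*(-13))*(-1/1816) - 3889652 = ((6*2704)*(-13))*(-1/1816) - 3889652 = (16224*(-13))*(-1/1816) - 3889652 = -210912*(-1/1816) - 3889652 = 26364/227 - 3889652 = -882924640/227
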